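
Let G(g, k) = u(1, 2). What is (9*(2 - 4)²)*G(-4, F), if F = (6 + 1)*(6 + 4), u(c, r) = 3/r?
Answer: 54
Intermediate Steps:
F = 70 (F = 7*10 = 70)
G(g, k) = 3/2
(9*(2 - 4)²)*G(-4, F) = (9*(2 - 4)²)*(3/2) = (9*(-2)²)*(3/2) = (9*4)*(3/2) = 36*(3/2) = 54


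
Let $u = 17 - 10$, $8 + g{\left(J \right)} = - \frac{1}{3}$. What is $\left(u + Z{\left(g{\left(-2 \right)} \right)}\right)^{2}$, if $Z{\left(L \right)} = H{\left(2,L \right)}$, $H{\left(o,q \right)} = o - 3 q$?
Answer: $1156$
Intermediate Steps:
$g{\left(J \right)} = - \frac{25}{3}$ ($g{\left(J \right)} = -8 - \frac{1}{3} = - \frac{25}{3}$)
$Z{\left(L \right)} = 2 - 3 L$
$u = 7$ ($u = 17 - 10 = 7$)
$\left(u + Z{\left(g{\left(-2 \right)} \right)}\right)^{2} = \left(7 + \left(2 - -25\right)\right)^{2} = \left(7 + \left(2 + 25\right)\right)^{2} = \left(7 + 27\right)^{2} = 34^{2} = 1156$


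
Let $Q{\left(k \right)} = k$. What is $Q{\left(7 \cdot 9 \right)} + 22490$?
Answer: $22553$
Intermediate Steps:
$Q{\left(7 \cdot 9 \right)} + 22490 = 7 \cdot 9 + 22490 = 63 + 22490 = 22553$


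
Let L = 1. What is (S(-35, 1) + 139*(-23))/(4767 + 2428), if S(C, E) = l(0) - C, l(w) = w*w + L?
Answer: -3161/7195 ≈ -0.43933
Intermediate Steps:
l(w) = 1 + w² (l(w) = w*w + 1 = w² + 1 = 1 + w²)
S(C, E) = 1 - C (S(C, E) = (1 + 0²) - C = (1 + 0) - C = 1 - C)
(S(-35, 1) + 139*(-23))/(4767 + 2428) = ((1 - 1*(-35)) + 139*(-23))/(4767 + 2428) = ((1 + 35) - 3197)/7195 = (36 - 3197)*(1/7195) = -3161*1/7195 = -3161/7195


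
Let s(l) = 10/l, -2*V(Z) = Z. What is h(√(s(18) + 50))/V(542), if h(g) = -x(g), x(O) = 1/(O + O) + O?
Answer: 919*√455/739830 ≈ 0.026497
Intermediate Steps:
x(O) = O + 1/(2*O) (x(O) = 1/(2*O) + O = O + 1/(2*O))
V(Z) = -Z/2
h(g) = -g - 1/(2*g) (h(g) = -(g + 1/(2*g)) = -g - 1/(2*g))
h(√(s(18) + 50))/V(542) = (-√(10/18 + 50) - 1/(2*√(10/18 + 50)))/((-½*542)) = (-√(10*(1/18) + 50) - 1/(2*√(10*(1/18) + 50)))/(-271) = (-√(5/9 + 50) - 1/(2*√(5/9 + 50)))*(-1/271) = (-√(455/9) - 3*√455/455/2)*(-1/271) = (-√455/3 - 3*√455/455/2)*(-1/271) = (-√455/3 - 3*√455/910)*(-1/271) = -919*√455/2730*(-1/271) = 919*√455/739830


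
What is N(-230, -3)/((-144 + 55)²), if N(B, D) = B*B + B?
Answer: 52670/7921 ≈ 6.6494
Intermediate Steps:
N(B, D) = B + B² (N(B, D) = B² + B = B + B²)
N(-230, -3)/((-144 + 55)²) = (-230*(1 - 230))/((-144 + 55)²) = (-230*(-229))/((-89)²) = 52670/7921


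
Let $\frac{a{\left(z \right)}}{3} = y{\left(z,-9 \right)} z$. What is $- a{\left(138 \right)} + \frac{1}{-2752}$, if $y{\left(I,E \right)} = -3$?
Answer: $\frac{3417983}{2752} \approx 1242.0$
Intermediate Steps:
$a{\left(z \right)} = - 9 z$ ($a{\left(z \right)} = 3 \left(- 3 z\right) = - 9 z$)
$- a{\left(138 \right)} + \frac{1}{-2752} = - \left(-9\right) 138 + \frac{1}{-2752} = \left(-1\right) \left(-1242\right) - \frac{1}{2752} = 1242 - \frac{1}{2752} = \frac{3417983}{2752}$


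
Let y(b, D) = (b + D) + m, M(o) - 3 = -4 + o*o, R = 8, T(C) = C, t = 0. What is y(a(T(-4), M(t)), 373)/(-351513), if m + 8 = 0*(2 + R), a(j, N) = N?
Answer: -364/351513 ≈ -0.0010355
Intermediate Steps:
M(o) = -1 + o² (M(o) = 3 + (-4 + o*o) = 3 + (-4 + o²) = -1 + o²)
m = -8 (m = -8 + 0*(2 + 8) = -8 + 0*10 = -8 + 0 = -8)
y(b, D) = -8 + D + b (y(b, D) = (b + D) - 8 = (D + b) - 8 = -8 + D + b)
y(a(T(-4), M(t)), 373)/(-351513) = (-8 + 373 + (-1 + 0²))/(-351513) = (-8 + 373 + (-1 + 0))*(-1/351513) = (-8 + 373 - 1)*(-1/351513) = 364*(-1/351513) = -364/351513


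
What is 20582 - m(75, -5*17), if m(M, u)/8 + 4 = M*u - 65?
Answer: 72134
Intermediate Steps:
m(M, u) = -552 + 8*M*u (m(M, u) = -32 + 8*(M*u - 65) = -32 + 8*(-65 + M*u) = -32 + (-520 + 8*M*u) = -552 + 8*M*u)
20582 - m(75, -5*17) = 20582 - (-552 + 8*75*(-5*17)) = 20582 - (-552 + 8*75*(-85)) = 20582 - (-552 - 51000) = 20582 - 1*(-51552) = 20582 + 51552 = 72134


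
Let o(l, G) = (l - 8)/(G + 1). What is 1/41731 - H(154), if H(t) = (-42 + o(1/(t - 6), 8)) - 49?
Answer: 5107667077/55585692 ≈ 91.888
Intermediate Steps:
o(l, G) = (-8 + l)/(1 + G)
H(t) = -827/9 + 1/(9*(-6 + t)) (H(t) = (-42 + (-8 + 1/(t - 6))/(1 + 8)) - 49 = (-42 + (-8 + 1/(-6 + t))/9) - 49 = (-42 + (-8/9 + 1/(9*(-6 + t)))) - 49 = (-386/9 + 1/(9*(-6 + t))) - 49 = -827/9 + 1/(9*(-6 + t)))
1/41731 - H(154) = 1/41731 - (4963 - 827*154)/(9*(-6 + 154)) = 1/41731 - (4963 - 127358)/(9*148) = 1/41731 - (-122395)/(9*148) = 1/41731 - 1*(-122395/1332) = 1/41731 + 122395/1332 = 5107667077/55585692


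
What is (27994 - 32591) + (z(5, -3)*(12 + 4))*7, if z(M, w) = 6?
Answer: -3925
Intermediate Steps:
(27994 - 32591) + (z(5, -3)*(12 + 4))*7 = (27994 - 32591) + (6*(12 + 4))*7 = -4597 + (6*16)*7 = -4597 + 96*7 = -4597 + 672 = -3925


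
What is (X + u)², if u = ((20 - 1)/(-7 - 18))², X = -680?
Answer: 180318280321/390625 ≈ 4.6162e+5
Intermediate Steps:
u = 361/625 (u = (19/(-25))² = (19*(-1/25))² = (-19/25)² = 361/625 ≈ 0.57760)
(X + u)² = (-680 + 361/625)² = (-424639/625)² = 180318280321/390625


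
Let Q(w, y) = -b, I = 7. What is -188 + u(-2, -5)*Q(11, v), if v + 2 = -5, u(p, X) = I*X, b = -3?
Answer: -293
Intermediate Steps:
u(p, X) = 7*X
v = -7 (v = -2 - 5 = -7)
Q(w, y) = 3 (Q(w, y) = -1*(-3) = 3)
-188 + u(-2, -5)*Q(11, v) = -188 + (7*(-5))*3 = -188 - 35*3 = -188 - 105 = -293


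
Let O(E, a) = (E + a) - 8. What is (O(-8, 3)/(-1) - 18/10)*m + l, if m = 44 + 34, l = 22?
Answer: 4478/5 ≈ 895.60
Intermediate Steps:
m = 78
O(E, a) = -8 + E + a
(O(-8, 3)/(-1) - 18/10)*m + l = ((-8 - 8 + 3)/(-1) - 18/10)*78 + 22 = (-13*(-1) - 18*⅒)*78 + 22 = (13 - 9/5)*78 + 22 = (56/5)*78 + 22 = 4368/5 + 22 = 4478/5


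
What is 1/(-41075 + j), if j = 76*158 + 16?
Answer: -1/29051 ≈ -3.4422e-5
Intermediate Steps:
j = 12024 (j = 12008 + 16 = 12024)
1/(-41075 + j) = 1/(-41075 + 12024) = 1/(-29051) = -1/29051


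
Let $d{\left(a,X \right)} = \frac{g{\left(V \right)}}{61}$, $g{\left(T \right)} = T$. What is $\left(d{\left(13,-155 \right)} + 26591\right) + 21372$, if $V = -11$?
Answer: $\frac{2925732}{61} \approx 47963.0$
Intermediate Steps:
$d{\left(a,X \right)} = - \frac{11}{61}$
$\left(d{\left(13,-155 \right)} + 26591\right) + 21372 = \left(- \frac{11}{61} + 26591\right) + 21372 = \frac{1622040}{61} + 21372 = \frac{2925732}{61}$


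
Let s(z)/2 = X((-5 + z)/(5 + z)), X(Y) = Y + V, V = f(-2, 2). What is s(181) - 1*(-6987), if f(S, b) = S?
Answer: 649595/93 ≈ 6984.9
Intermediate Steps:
V = -2
X(Y) = -2 + Y (X(Y) = Y - 2 = -2 + Y)
s(z) = -4 + 2*(-5 + z)/(5 + z) (s(z) = 2*(-2 + (-5 + z)/(5 + z)) = -4 + 2*(-5 + z)/(5 + z))
s(181) - 1*(-6987) = 2*(-15 - 1*181)/(5 + 181) - 1*(-6987) = 2*(-15 - 181)/186 + 6987 = 2*(1/186)*(-196) + 6987 = -196/93 + 6987 = 649595/93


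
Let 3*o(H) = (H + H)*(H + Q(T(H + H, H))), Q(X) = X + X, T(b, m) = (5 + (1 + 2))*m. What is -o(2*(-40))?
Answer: -217600/3 ≈ -72533.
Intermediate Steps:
T(b, m) = 8*m (T(b, m) = (5 + 3)*m = 8*m)
Q(X) = 2*X
o(H) = 34*H**2/3 (o(H) = ((H + H)*(H + 2*(8*H)))/3 = ((2*H)*(H + 16*H))/3 = ((2*H)*(17*H))/3 = (34*H**2)/3 = 34*H**2/3)
-o(2*(-40)) = -34*(2*(-40))**2/3 = -34*(-80)**2/3 = -34*6400/3 = -1*217600/3 = -217600/3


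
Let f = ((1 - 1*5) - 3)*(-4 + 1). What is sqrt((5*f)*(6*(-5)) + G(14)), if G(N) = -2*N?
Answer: I*sqrt(3178) ≈ 56.374*I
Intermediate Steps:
f = 21 (f = ((1 - 5) - 3)*(-3) = (-4 - 3)*(-3) = -7*(-3) = 21)
sqrt((5*f)*(6*(-5)) + G(14)) = sqrt((5*21)*(6*(-5)) - 2*14) = sqrt(105*(-30) - 28) = sqrt(-3150 - 28) = sqrt(-3178) = I*sqrt(3178)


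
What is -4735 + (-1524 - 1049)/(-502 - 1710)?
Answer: -10471247/2212 ≈ -4733.8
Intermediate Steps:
-4735 + (-1524 - 1049)/(-502 - 1710) = -4735 - 2573/(-2212) = -4735 - 2573*(-1/2212) = -4735 + 2573/2212 = -10471247/2212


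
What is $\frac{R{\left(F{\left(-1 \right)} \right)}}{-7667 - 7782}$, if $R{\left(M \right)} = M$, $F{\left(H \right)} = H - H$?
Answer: $0$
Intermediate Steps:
$F{\left(H \right)} = 0$
$\frac{R{\left(F{\left(-1 \right)} \right)}}{-7667 - 7782} = \frac{0}{-7667 - 7782} = \frac{0}{-15449} = 0 \left(- \frac{1}{15449}\right) = 0$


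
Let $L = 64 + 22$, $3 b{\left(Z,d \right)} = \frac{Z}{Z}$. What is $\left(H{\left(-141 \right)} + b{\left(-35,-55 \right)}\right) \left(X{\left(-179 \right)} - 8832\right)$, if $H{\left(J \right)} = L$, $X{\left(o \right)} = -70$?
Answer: $- \frac{2305618}{3} \approx -7.6854 \cdot 10^{5}$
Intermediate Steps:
$b{\left(Z,d \right)} = \frac{1}{3}$ ($b{\left(Z,d \right)} = \frac{Z \frac{1}{Z}}{3} = \frac{1}{3} \cdot 1 = \frac{1}{3}$)
$L = 86$
$H{\left(J \right)} = 86$
$\left(H{\left(-141 \right)} + b{\left(-35,-55 \right)}\right) \left(X{\left(-179 \right)} - 8832\right) = \left(86 + \frac{1}{3}\right) \left(-70 - 8832\right) = \frac{259}{3} \left(-8902\right) = - \frac{2305618}{3}$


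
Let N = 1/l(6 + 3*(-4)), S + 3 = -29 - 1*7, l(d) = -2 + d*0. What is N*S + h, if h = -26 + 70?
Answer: 127/2 ≈ 63.500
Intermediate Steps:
h = 44
l(d) = -2 (l(d) = -2 + 0 = -2)
S = -39 (S = -3 + (-29 - 1*7) = -3 + (-29 - 7) = -3 - 36 = -39)
N = -½ (N = 1/(-2) = -½ ≈ -0.50000)
N*S + h = -½*(-39) + 44 = 39/2 + 44 = 127/2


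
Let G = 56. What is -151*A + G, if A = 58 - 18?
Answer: -5984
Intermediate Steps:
A = 40
-151*A + G = -151*40 + 56 = -6040 + 56 = -5984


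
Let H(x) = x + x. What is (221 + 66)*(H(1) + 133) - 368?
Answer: 38377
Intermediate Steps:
H(x) = 2*x
(221 + 66)*(H(1) + 133) - 368 = (221 + 66)*(2*1 + 133) - 368 = 287*(2 + 133) - 368 = 287*135 - 368 = 38745 - 368 = 38377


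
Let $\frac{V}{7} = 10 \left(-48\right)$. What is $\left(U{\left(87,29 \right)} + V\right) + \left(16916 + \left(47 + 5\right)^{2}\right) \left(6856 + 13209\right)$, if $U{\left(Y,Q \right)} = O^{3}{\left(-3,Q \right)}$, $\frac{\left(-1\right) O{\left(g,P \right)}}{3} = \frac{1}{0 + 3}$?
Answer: $393671939$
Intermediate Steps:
$O{\left(g,P \right)} = -1$ ($O{\left(g,P \right)} = - \frac{3}{0 + 3} = - \frac{3}{3} = \left(-3\right) \frac{1}{3} = -1$)
$V = -3360$ ($V = 7 \cdot 10 \left(-48\right) = 7 \left(-480\right) = -3360$)
$U{\left(Y,Q \right)} = -1$ ($U{\left(Y,Q \right)} = \left(-1\right)^{3} = -1$)
$\left(U{\left(87,29 \right)} + V\right) + \left(16916 + \left(47 + 5\right)^{2}\right) \left(6856 + 13209\right) = \left(-1 - 3360\right) + \left(16916 + \left(47 + 5\right)^{2}\right) \left(6856 + 13209\right) = -3361 + \left(16916 + 52^{2}\right) 20065 = -3361 + \left(16916 + 2704\right) 20065 = -3361 + 19620 \cdot 20065 = -3361 + 393675300 = 393671939$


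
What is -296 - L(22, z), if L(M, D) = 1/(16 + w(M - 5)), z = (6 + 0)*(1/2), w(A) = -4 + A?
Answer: -8585/29 ≈ -296.03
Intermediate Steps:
z = 3 (z = 6*(1*(½)) = 6*(½) = 3)
L(M, D) = 1/(7 + M) (L(M, D) = 1/(16 + (-4 + (M - 5))) = 1/(16 + (-4 + (-5 + M))) = 1/(16 + (-9 + M)) = 1/(7 + M))
-296 - L(22, z) = -296 - 1/(7 + 22) = -296 - 1/29 = -8585/29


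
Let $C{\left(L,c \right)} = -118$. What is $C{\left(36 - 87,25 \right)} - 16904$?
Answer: $-17022$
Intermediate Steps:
$C{\left(36 - 87,25 \right)} - 16904 = -118 - 16904 = -17022$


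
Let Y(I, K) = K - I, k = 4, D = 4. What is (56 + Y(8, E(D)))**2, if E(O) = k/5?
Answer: 59536/25 ≈ 2381.4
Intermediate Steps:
E(O) = 4/5
(56 + Y(8, E(D)))**2 = (56 + (4/5 - 1*8))**2 = (56 + (4/5 - 8))**2 = (56 - 36/5)**2 = (244/5)**2 = 59536/25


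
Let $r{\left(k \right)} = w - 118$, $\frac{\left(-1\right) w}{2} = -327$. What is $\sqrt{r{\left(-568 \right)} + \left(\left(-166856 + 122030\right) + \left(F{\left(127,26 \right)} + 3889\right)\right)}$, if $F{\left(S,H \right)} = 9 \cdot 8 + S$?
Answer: $i \sqrt{40202} \approx 200.5 i$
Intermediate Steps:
$w = 654$ ($w = \left(-2\right) \left(-327\right) = 654$)
$F{\left(S,H \right)} = 72 + S$
$r{\left(k \right)} = 536$ ($r{\left(k \right)} = 654 - 118 = 536$)
$\sqrt{r{\left(-568 \right)} + \left(\left(-166856 + 122030\right) + \left(F{\left(127,26 \right)} + 3889\right)\right)} = \sqrt{536 + \left(\left(-166856 + 122030\right) + \left(\left(72 + 127\right) + 3889\right)\right)} = \sqrt{536 + \left(-44826 + \left(199 + 3889\right)\right)} = \sqrt{536 + \left(-44826 + 4088\right)} = \sqrt{536 - 40738} = \sqrt{-40202} = i \sqrt{40202}$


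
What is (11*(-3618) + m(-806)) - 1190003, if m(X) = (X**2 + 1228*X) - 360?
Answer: -1570293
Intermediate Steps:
m(X) = -360 + X**2 + 1228*X
(11*(-3618) + m(-806)) - 1190003 = (11*(-3618) + (-360 + (-806)**2 + 1228*(-806))) - 1190003 = (-39798 + (-360 + 649636 - 989768)) - 1190003 = (-39798 - 340492) - 1190003 = -380290 - 1190003 = -1570293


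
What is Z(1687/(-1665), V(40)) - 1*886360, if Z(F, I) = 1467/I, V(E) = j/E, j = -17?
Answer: -15126800/17 ≈ -8.8981e+5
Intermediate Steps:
V(E) = -17/E
Z(1687/(-1665), V(40)) - 1*886360 = 1467/((-17/40)) - 1*886360 = 1467/((-17*1/40)) - 886360 = 1467/(-17/40) - 886360 = 1467*(-40/17) - 886360 = -58680/17 - 886360 = -15126800/17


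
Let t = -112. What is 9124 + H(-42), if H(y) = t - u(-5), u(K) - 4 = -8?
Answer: 9016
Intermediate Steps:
u(K) = -4 (u(K) = 4 - 8 = -4)
H(y) = -108 (H(y) = -112 - 1*(-4) = -112 + 4 = -108)
9124 + H(-42) = 9124 - 108 = 9016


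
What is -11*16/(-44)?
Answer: 4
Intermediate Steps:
-11*16/(-44) = -176*(-1/44) = 4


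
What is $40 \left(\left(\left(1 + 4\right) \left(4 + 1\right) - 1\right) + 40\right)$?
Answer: $2560$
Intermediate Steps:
$40 \left(\left(\left(1 + 4\right) \left(4 + 1\right) - 1\right) + 40\right) = 40 \left(\left(5 \cdot 5 - 1\right) + 40\right) = 40 \left(\left(25 - 1\right) + 40\right) = 40 \left(24 + 40\right) = 40 \cdot 64 = 2560$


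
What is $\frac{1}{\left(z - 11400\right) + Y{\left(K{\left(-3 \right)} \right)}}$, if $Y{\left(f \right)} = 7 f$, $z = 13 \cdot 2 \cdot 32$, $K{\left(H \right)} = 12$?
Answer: $- \frac{1}{10484} \approx -9.5383 \cdot 10^{-5}$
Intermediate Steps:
$z = 832$ ($z = 26 \cdot 32 = 832$)
$\frac{1}{\left(z - 11400\right) + Y{\left(K{\left(-3 \right)} \right)}} = \frac{1}{\left(832 - 11400\right) + 7 \cdot 12} = \frac{1}{-10568 + 84} = \frac{1}{-10484} = - \frac{1}{10484}$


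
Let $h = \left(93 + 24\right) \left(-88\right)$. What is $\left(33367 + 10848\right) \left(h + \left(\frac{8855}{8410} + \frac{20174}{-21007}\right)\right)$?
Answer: $- \frac{2297874181824375}{5047682} \approx -4.5523 \cdot 10^{8}$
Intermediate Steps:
$h = -10296$ ($h = 117 \left(-88\right) = -10296$)
$\left(33367 + 10848\right) \left(h + \left(\frac{8855}{8410} + \frac{20174}{-21007}\right)\right) = \left(33367 + 10848\right) \left(-10296 + \left(\frac{8855}{8410} + \frac{20174}{-21007}\right)\right) = 44215 \left(-10296 + \left(8855 \cdot \frac{1}{8410} + 20174 \left(- \frac{1}{21007}\right)\right)\right) = 44215 \left(-10296 + \left(\frac{1771}{1682} - \frac{2882}{3001}\right)\right) = 44215 \left(-10296 + \frac{467247}{5047682}\right) = 44215 \left(- \frac{51970466625}{5047682}\right) = - \frac{2297874181824375}{5047682}$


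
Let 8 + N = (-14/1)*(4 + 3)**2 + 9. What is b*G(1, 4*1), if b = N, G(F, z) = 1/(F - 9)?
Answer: 685/8 ≈ 85.625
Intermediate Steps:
G(F, z) = 1/(-9 + F)
N = -685 (N = -8 + ((-14/1)*(4 + 3)**2 + 9) = -8 + (-14*1*7**2 + 9) = -8 + (-14*49 + 9) = -8 + (-686 + 9) = -8 - 677 = -685)
b = -685
b*G(1, 4*1) = -685/(-9 + 1) = -685/(-8) = -685*(-1/8) = 685/8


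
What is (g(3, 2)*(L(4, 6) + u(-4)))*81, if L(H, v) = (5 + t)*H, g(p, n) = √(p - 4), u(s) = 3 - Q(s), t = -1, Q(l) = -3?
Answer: 1782*I ≈ 1782.0*I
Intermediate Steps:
u(s) = 6 (u(s) = 3 - 1*(-3) = 3 + 3 = 6)
g(p, n) = √(-4 + p)
L(H, v) = 4*H (L(H, v) = (5 - 1)*H = 4*H)
(g(3, 2)*(L(4, 6) + u(-4)))*81 = (√(-4 + 3)*(4*4 + 6))*81 = (√(-1)*(16 + 6))*81 = (I*22)*81 = (22*I)*81 = 1782*I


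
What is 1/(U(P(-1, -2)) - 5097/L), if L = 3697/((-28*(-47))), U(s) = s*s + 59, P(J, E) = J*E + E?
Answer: -3697/6489529 ≈ -0.00056969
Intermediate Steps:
P(J, E) = E + E*J (P(J, E) = E*J + E = E + E*J)
U(s) = 59 + s² (U(s) = s² + 59 = 59 + s²)
L = 3697/1316 ≈ 2.8093
1/(U(P(-1, -2)) - 5097/L) = 1/((59 + (-2*(1 - 1))²) - 5097/3697/1316) = 1/((59 + (-2*0)²) - 5097*1316/3697) = 1/((59 + 0²) - 6707652/3697) = 1/((59 + 0) - 6707652/3697) = 1/(59 - 6707652/3697) = 1/(-6489529/3697) = -3697/6489529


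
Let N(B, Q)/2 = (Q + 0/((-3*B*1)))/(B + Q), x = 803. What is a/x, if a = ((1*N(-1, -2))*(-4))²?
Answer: 256/7227 ≈ 0.035423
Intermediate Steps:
N(B, Q) = 2*Q/(B + Q) (N(B, Q) = 2*((Q + 0/((-3*B*1)))/(B + Q)) = 2*((Q + 0/((-3*B)))/(B + Q)) = 2*((Q + 0*(-1/(3*B)))/(B + Q)) = 2*((Q + 0)/(B + Q)) = 2*(Q/(B + Q)) = 2*Q/(B + Q))
a = 256/9 (a = ((1*(2*(-2)/(-1 - 2)))*(-4))² = ((1*(2*(-2)/(-3)))*(-4))² = ((1*(2*(-2)*(-⅓)))*(-4))² = ((1*(4/3))*(-4))² = ((4/3)*(-4))² = (-16/3)² = 256/9 ≈ 28.444)
a/x = (256/9)/803 = (256/9)*(1/803) = 256/7227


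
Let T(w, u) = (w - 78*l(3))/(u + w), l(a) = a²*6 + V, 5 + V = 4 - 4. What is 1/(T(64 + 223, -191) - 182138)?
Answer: -96/17488783 ≈ -5.4892e-6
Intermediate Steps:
V = -5 (V = -5 + (4 - 4) = -5 + 0 = -5)
l(a) = -5 + 6*a² (l(a) = a²*6 - 5 = 6*a² - 5 = -5 + 6*a²)
T(w, u) = (-3822 + w)/(u + w) (T(w, u) = (w - 78*(-5 + 6*3²))/(u + w) = (w - 78*(-5 + 6*9))/(u + w) = (w - 78*(-5 + 54))/(u + w) = (w - 78*49)/(u + w) = (w - 3822)/(u + w) = (-3822 + w)/(u + w))
1/(T(64 + 223, -191) - 182138) = 1/((-3822 + (64 + 223))/(-191 + (64 + 223)) - 182138) = 1/((-3822 + 287)/(-191 + 287) - 182138) = 1/(-3535/96 - 182138) = 1/(-17488783/96) = -96/17488783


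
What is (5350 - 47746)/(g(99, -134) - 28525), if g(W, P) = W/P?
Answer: 5681064/3822449 ≈ 1.4862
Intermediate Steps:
(5350 - 47746)/(g(99, -134) - 28525) = (5350 - 47746)/(99/(-134) - 28525) = -42396/(99*(-1/134) - 28525) = -42396/(-99/134 - 28525) = -42396/(-3822449/134) = -42396*(-134/3822449) = 5681064/3822449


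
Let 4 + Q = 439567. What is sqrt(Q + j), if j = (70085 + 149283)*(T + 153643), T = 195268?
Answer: sqrt(76540347811) ≈ 2.7666e+5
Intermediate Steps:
Q = 439563 (Q = -4 + 439567 = 439563)
j = 76539908248 (j = (70085 + 149283)*(195268 + 153643) = 219368*348911 = 76539908248)
sqrt(Q + j) = sqrt(439563 + 76539908248) = sqrt(76540347811)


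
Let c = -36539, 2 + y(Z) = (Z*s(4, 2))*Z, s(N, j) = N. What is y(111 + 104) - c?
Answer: 221437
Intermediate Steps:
y(Z) = -2 + 4*Z² (y(Z) = -2 + (Z*4)*Z = -2 + (4*Z)*Z = -2 + 4*Z²)
y(111 + 104) - c = (-2 + 4*(111 + 104)²) - 1*(-36539) = (-2 + 4*215²) + 36539 = (-2 + 4*46225) + 36539 = (-2 + 184900) + 36539 = 184898 + 36539 = 221437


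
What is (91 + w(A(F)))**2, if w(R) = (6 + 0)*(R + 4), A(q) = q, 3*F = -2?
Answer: 12321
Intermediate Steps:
F = -2/3 (F = (1/3)*(-2) = -2/3 ≈ -0.66667)
w(R) = 24 + 6*R (w(R) = 6*(4 + R) = 24 + 6*R)
(91 + w(A(F)))**2 = (91 + (24 + 6*(-2/3)))**2 = (91 + (24 - 4))**2 = (91 + 20)**2 = 111**2 = 12321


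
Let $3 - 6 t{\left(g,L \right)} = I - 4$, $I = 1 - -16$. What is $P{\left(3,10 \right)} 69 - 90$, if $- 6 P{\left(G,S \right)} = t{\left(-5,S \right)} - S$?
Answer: $\frac{265}{6} \approx 44.167$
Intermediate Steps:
$I = 17$ ($I = 1 + 16 = 17$)
$t{\left(g,L \right)} = - \frac{5}{3}$ ($t{\left(g,L \right)} = \frac{1}{2} - \frac{17 - 4}{6} = \frac{1}{2} - \frac{13}{6} = - \frac{5}{3}$)
$P{\left(G,S \right)} = \frac{5}{18} + \frac{S}{6}$ ($P{\left(G,S \right)} = - \frac{- \frac{5}{3} - S}{6} = \frac{5}{18} + \frac{S}{6}$)
$P{\left(3,10 \right)} 69 - 90 = \left(\frac{5}{18} + \frac{1}{6} \cdot 10\right) 69 - 90 = \left(\frac{5}{18} + \frac{5}{3}\right) 69 - 90 = \frac{35}{18} \cdot 69 - 90 = \frac{805}{6} - 90 = \frac{265}{6}$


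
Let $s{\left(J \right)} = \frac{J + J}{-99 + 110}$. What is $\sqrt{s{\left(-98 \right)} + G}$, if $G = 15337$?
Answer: $\frac{7 \sqrt{37829}}{11} \approx 123.77$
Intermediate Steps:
$s{\left(J \right)} = \frac{2 J}{11}$
$\sqrt{s{\left(-98 \right)} + G} = \sqrt{\frac{2}{11} \left(-98\right) + 15337} = \sqrt{- \frac{196}{11} + 15337} = \sqrt{\frac{168511}{11}} = \frac{7 \sqrt{37829}}{11}$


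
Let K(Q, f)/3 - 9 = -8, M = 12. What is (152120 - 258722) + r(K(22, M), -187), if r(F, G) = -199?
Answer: -106801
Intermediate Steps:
K(Q, f) = 3 (K(Q, f) = 27 + 3*(-8) = 27 - 24 = 3)
(152120 - 258722) + r(K(22, M), -187) = (152120 - 258722) - 199 = -106602 - 199 = -106801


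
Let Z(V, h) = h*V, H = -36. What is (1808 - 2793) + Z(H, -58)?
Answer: 1103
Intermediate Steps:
Z(V, h) = V*h
(1808 - 2793) + Z(H, -58) = (1808 - 2793) - 36*(-58) = -985 + 2088 = 1103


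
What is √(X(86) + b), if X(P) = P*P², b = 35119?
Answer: 15*√2983 ≈ 819.25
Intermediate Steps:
X(P) = P³
√(X(86) + b) = √(86³ + 35119) = √(636056 + 35119) = √671175 = 15*√2983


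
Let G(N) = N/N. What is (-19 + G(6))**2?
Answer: 324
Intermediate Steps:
G(N) = 1
(-19 + G(6))**2 = (-19 + 1)**2 = (-18)**2 = 324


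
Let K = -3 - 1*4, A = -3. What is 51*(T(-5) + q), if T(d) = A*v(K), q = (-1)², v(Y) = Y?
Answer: 1122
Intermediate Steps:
K = -7 (K = -3 - 4 = -7)
q = 1
T(d) = 21 (T(d) = -3*(-7) = 21)
51*(T(-5) + q) = 51*(21 + 1) = 51*22 = 1122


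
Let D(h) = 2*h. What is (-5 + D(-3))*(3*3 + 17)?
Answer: -286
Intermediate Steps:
(-5 + D(-3))*(3*3 + 17) = (-5 + 2*(-3))*(3*3 + 17) = (-5 - 6)*(9 + 17) = -11*26 = -286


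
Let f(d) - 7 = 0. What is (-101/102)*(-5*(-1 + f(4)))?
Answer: 505/17 ≈ 29.706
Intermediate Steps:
f(d) = 7 (f(d) = 7 + 0 = 7)
(-101/102)*(-5*(-1 + f(4))) = (-101/102)*(-5*(-1 + 7)) = (-101*1/102)*(-5*6) = -101/102*(-30) = 505/17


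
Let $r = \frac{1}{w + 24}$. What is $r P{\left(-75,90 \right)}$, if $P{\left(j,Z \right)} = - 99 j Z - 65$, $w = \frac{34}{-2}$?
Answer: $95455$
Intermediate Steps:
$w = -17$ ($w = 34 \left(- \frac{1}{2}\right) = -17$)
$P{\left(j,Z \right)} = -65 - 99 Z j$ ($P{\left(j,Z \right)} = - 99 Z j - 65 = -65 - 99 Z j$)
$r = \frac{1}{7}$ ($r = \frac{1}{-17 + 24} = \frac{1}{7} \approx 0.14286$)
$r P{\left(-75,90 \right)} = \frac{-65 - 8910 \left(-75\right)}{7} = \frac{-65 + 668250}{7} = \frac{1}{7} \cdot 668185 = 95455$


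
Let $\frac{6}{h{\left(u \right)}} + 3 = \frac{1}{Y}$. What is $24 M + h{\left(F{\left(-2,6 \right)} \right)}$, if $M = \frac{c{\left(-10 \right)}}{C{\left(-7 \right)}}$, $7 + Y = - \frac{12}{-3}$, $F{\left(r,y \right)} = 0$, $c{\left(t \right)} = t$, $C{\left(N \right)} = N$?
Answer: $\frac{1137}{35} \approx 32.486$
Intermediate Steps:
$Y = -3$ ($Y = -7 - \frac{12}{-3} = -7 - -4 = -7 + 4 = -3$)
$h{\left(u \right)} = - \frac{9}{5}$ ($h{\left(u \right)} = \frac{6}{-3 + \frac{1}{-3}} = \frac{6}{-3 - \frac{1}{3}} = \frac{6}{- \frac{10}{3}} = 6 \left(- \frac{3}{10}\right) = - \frac{9}{5}$)
$M = \frac{10}{7}$ ($M = - \frac{10}{-7} = \left(-10\right) \left(- \frac{1}{7}\right) = \frac{10}{7} \approx 1.4286$)
$24 M + h{\left(F{\left(-2,6 \right)} \right)} = 24 \cdot \frac{10}{7} - \frac{9}{5} = \frac{240}{7} - \frac{9}{5} = \frac{1137}{35}$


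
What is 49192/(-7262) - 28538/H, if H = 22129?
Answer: -647906362/80350399 ≈ -8.0635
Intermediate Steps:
49192/(-7262) - 28538/H = 49192/(-7262) - 28538/22129 = 49192*(-1/7262) - 28538*1/22129 = -24596/3631 - 28538/22129 = -647906362/80350399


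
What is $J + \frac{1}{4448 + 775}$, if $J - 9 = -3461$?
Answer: $- \frac{18029795}{5223} \approx -3452.0$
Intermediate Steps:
$J = -3452$ ($J = 9 - 3461 = -3452$)
$J + \frac{1}{4448 + 775} = -3452 + \frac{1}{4448 + 775} = -3452 + \frac{1}{5223} = - \frac{18029795}{5223}$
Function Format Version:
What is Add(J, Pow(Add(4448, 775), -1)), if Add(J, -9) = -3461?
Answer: Rational(-18029795, 5223) ≈ -3452.0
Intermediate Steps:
J = -3452 (J = Add(9, -3461) = -3452)
Add(J, Pow(Add(4448, 775), -1)) = Add(-3452, Pow(Add(4448, 775), -1)) = Add(-3452, Pow(5223, -1)) = Add(-3452, Rational(1, 5223)) = Rational(-18029795, 5223)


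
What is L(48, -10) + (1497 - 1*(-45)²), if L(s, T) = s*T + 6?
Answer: -1002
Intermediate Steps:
L(s, T) = 6 + T*s (L(s, T) = T*s + 6 = 6 + T*s)
L(48, -10) + (1497 - 1*(-45)²) = (6 - 10*48) + (1497 - 1*(-45)²) = (6 - 480) + (1497 - 1*2025) = -474 + (1497 - 2025) = -474 - 528 = -1002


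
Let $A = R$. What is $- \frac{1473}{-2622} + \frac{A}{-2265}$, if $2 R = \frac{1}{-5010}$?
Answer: $\frac{5571696587}{9917846100} \approx 0.56178$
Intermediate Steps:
$R = - \frac{1}{10020}$ ($R = \frac{1}{2 \left(-5010\right)} = \frac{1}{2} \left(- \frac{1}{5010}\right) = - \frac{1}{10020} \approx -9.98 \cdot 10^{-5}$)
$A = - \frac{1}{10020} \approx -9.98 \cdot 10^{-5}$
$- \frac{1473}{-2622} + \frac{A}{-2265} = - \frac{1473}{-2622} - \frac{1}{10020 \left(-2265\right)} = \left(-1473\right) \left(- \frac{1}{2622}\right) - - \frac{1}{22695300} = \frac{491}{874} + \frac{1}{22695300} = \frac{5571696587}{9917846100}$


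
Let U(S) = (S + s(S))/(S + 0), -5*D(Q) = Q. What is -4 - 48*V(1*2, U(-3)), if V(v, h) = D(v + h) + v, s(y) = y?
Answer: -308/5 ≈ -61.600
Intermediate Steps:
D(Q) = -Q/5
U(S) = 2 (U(S) = (S + S)/(S + 0) = (2*S)/S = 2)
V(v, h) = -h/5 + 4*v/5 (V(v, h) = -(v + h)/5 + v = -(h + v)/5 + v = (-h/5 - v/5) + v = -h/5 + 4*v/5)
-4 - 48*V(1*2, U(-3)) = -4 - 48*(-1/5*2 + 4*(1*2)/5) = -4 - 48*(-2/5 + (4/5)*2) = -4 - 48*(-2/5 + 8/5) = -4 - 48*6/5 = -4 - 288/5 = -308/5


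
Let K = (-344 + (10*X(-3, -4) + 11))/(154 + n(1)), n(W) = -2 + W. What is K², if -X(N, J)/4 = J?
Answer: 29929/23409 ≈ 1.2785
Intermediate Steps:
X(N, J) = -4*J
K = -173/153 (K = (-344 + (10*(-4*(-4)) + 11))/(154 + (-2 + 1)) = (-344 + (10*16 + 11))/(154 - 1) = (-344 + (160 + 11))/153 = (-344 + 171)*(1/153) = -173*1/153 = -173/153 ≈ -1.1307)
K² = (-173/153)² = 29929/23409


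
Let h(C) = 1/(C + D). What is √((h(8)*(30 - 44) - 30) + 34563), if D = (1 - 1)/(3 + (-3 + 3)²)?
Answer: 25*√221/2 ≈ 185.83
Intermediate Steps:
D = 0 (D = 0/(3 + 0²) = 0/(3 + 0) = 0/3 = 0*(⅓) = 0)
h(C) = 1/C (h(C) = 1/(C + 0) = 1/C)
√((h(8)*(30 - 44) - 30) + 34563) = √(((30 - 44)/8 - 30) + 34563) = √(((⅛)*(-14) - 30) + 34563) = √((-7/4 - 30) + 34563) = √(-127/4 + 34563) = √(138125/4) = 25*√221/2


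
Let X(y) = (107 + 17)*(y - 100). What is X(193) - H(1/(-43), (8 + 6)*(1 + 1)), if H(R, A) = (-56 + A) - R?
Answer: 497079/43 ≈ 11560.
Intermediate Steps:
X(y) = -12400 + 124*y (X(y) = 124*(-100 + y) = -12400 + 124*y)
H(R, A) = -56 + A - R
X(193) - H(1/(-43), (8 + 6)*(1 + 1)) = (-12400 + 124*193) - (-56 + (8 + 6)*(1 + 1) - 1/(-43)) = (-12400 + 23932) - (-56 + 14*2 - 1*(-1/43)) = 11532 - (-56 + 28 + 1/43) = 11532 - 1*(-1203/43) = 11532 + 1203/43 = 497079/43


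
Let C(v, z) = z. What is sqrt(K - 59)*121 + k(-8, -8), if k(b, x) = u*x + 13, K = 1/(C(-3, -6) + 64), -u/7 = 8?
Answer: 461 + 121*I*sqrt(198418)/58 ≈ 461.0 + 929.28*I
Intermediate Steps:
u = -56 (u = -7*8 = -56)
K = 1/58 (K = 1/(-6 + 64) = 1/58 ≈ 0.017241)
k(b, x) = 13 - 56*x (k(b, x) = -56*x + 13 = 13 - 56*x)
sqrt(K - 59)*121 + k(-8, -8) = sqrt(1/58 - 59)*121 + (13 - 56*(-8)) = sqrt(-3421/58)*121 + (13 + 448) = (I*sqrt(198418)/58)*121 + 461 = 121*I*sqrt(198418)/58 + 461 = 461 + 121*I*sqrt(198418)/58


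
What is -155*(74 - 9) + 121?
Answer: -9954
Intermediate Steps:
-155*(74 - 9) + 121 = -155*65 + 121 = -10075 + 121 = -9954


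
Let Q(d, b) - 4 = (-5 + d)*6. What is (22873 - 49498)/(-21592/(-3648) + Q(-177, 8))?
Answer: 12141000/493429 ≈ 24.605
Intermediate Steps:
Q(d, b) = -26 + 6*d (Q(d, b) = 4 + (-5 + d)*6 = 4 + (-30 + 6*d) = -26 + 6*d)
(22873 - 49498)/(-21592/(-3648) + Q(-177, 8)) = (22873 - 49498)/(-21592/(-3648) + (-26 + 6*(-177))) = -26625/(-21592*(-1/3648) + (-26 - 1062)) = -26625/(2699/456 - 1088) = -26625/(-493429/456) = -26625*(-456/493429) = 12141000/493429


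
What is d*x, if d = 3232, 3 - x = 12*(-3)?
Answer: 126048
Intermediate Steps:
x = 39 (x = 3 - 12*(-3) = 3 - 1*(-36) = 3 + 36 = 39)
d*x = 3232*39 = 126048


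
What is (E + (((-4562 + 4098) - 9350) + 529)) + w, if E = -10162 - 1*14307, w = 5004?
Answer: -28750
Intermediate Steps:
E = -24469 (E = -10162 - 14307 = -24469)
(E + (((-4562 + 4098) - 9350) + 529)) + w = (-24469 + (((-4562 + 4098) - 9350) + 529)) + 5004 = (-24469 + ((-464 - 9350) + 529)) + 5004 = (-24469 + (-9814 + 529)) + 5004 = (-24469 - 9285) + 5004 = -33754 + 5004 = -28750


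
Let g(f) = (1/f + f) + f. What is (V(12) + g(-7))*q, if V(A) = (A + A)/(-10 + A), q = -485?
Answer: 7275/7 ≈ 1039.3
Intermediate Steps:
V(A) = 2*A/(-10 + A) (V(A) = (2*A)/(-10 + A) = 2*A/(-10 + A))
g(f) = 1/f + 2*f (g(f) = (f + 1/f) + f = 1/f + 2*f)
(V(12) + g(-7))*q = (2*12/(-10 + 12) + (1/(-7) + 2*(-7)))*(-485) = (2*12/2 + (-⅐ - 14))*(-485) = (2*12*(½) - 99/7)*(-485) = (12 - 99/7)*(-485) = -15/7*(-485) = 7275/7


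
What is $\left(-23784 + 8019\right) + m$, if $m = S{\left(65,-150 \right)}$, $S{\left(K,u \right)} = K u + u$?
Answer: $-25665$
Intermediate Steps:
$S{\left(K,u \right)} = u + K u$
$m = -9900$ ($m = - 150 \left(1 + 65\right) = \left(-150\right) 66 = -9900$)
$\left(-23784 + 8019\right) + m = \left(-23784 + 8019\right) - 9900 = -15765 - 9900 = -25665$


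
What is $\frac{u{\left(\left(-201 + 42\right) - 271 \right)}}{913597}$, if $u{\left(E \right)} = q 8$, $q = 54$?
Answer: $\frac{432}{913597} \approx 0.00047286$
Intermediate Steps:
$u{\left(E \right)} = 432$ ($u{\left(E \right)} = 54 \cdot 8 = 432$)
$\frac{u{\left(\left(-201 + 42\right) - 271 \right)}}{913597} = \frac{432}{913597}$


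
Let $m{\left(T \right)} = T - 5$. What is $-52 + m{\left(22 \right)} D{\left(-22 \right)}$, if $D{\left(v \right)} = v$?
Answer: $-426$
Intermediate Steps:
$m{\left(T \right)} = -5 + T$
$-52 + m{\left(22 \right)} D{\left(-22 \right)} = -52 + \left(-5 + 22\right) \left(-22\right) = -52 + 17 \left(-22\right) = -52 - 374 = -426$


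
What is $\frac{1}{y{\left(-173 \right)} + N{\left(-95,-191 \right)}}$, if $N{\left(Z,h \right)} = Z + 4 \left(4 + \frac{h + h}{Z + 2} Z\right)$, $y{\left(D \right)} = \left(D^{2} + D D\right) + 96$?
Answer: $\frac{93}{5423215} \approx 1.7149 \cdot 10^{-5}$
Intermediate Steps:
$y{\left(D \right)} = 96 + 2 D^{2}$ ($y{\left(D \right)} = \left(D^{2} + D^{2}\right) + 96 = 2 D^{2} + 96 = 96 + 2 D^{2}$)
$N{\left(Z,h \right)} = 16 + Z + \frac{8 Z h}{2 + Z}$ ($N{\left(Z,h \right)} = Z + 4 \left(4 + \frac{2 h}{2 + Z} Z\right) = Z + 4 \left(4 + \frac{2 Z h}{2 + Z}\right) = Z + \left(16 + \frac{8 Z h}{2 + Z}\right) = 16 + Z + \frac{8 Z h}{2 + Z}$)
$\frac{1}{y{\left(-173 \right)} + N{\left(-95,-191 \right)}} = \frac{1}{\left(96 + 2 \left(-173\right)^{2}\right) + \frac{32 + \left(-95\right)^{2} + 18 \left(-95\right) + 8 \left(-95\right) \left(-191\right)}{2 - 95}} = \frac{1}{\left(96 + 2 \cdot 29929\right) + \frac{32 + 9025 - 1710 + 145160}{-93}} = \frac{1}{\left(96 + 59858\right) - \frac{152507}{93}} = \frac{1}{59954 - \frac{152507}{93}} = \frac{1}{\frac{5423215}{93}} = \frac{93}{5423215}$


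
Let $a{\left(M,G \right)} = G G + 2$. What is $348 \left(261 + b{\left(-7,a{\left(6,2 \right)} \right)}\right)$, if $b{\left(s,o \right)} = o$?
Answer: $92916$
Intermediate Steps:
$a{\left(M,G \right)} = 2 + G^{2}$ ($a{\left(M,G \right)} = G^{2} + 2 = 2 + G^{2}$)
$348 \left(261 + b{\left(-7,a{\left(6,2 \right)} \right)}\right) = 348 \left(261 + \left(2 + 2^{2}\right)\right) = 348 \left(261 + \left(2 + 4\right)\right) = 348 \left(261 + 6\right) = 348 \cdot 267 = 92916$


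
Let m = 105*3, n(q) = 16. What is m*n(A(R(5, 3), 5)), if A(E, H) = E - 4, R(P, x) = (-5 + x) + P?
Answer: 5040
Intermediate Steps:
R(P, x) = -5 + P + x
A(E, H) = -4 + E
m = 315
m*n(A(R(5, 3), 5)) = 315*16 = 5040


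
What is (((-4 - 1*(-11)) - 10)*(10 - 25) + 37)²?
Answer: 6724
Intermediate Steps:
(((-4 - 1*(-11)) - 10)*(10 - 25) + 37)² = (((-4 + 11) - 10)*(-15) + 37)² = ((7 - 10)*(-15) + 37)² = (-3*(-15) + 37)² = (45 + 37)² = 82² = 6724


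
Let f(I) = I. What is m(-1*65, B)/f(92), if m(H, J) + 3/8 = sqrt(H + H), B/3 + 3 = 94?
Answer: -3/736 + I*sqrt(130)/92 ≈ -0.0040761 + 0.12393*I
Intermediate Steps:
B = 273 (B = -9 + 3*94 = -9 + 282 = 273)
m(H, J) = -3/8 + sqrt(2)*sqrt(H) (m(H, J) = -3/8 + sqrt(H + H) = -3/8 + sqrt(2*H) = -3/8 + sqrt(2)*sqrt(H))
m(-1*65, B)/f(92) = (-3/8 + sqrt(2)*sqrt(-1*65))/92 = (-3/8 + sqrt(2)*sqrt(-65))*(1/92) = (-3/8 + sqrt(2)*(I*sqrt(65)))*(1/92) = (-3/8 + I*sqrt(130))*(1/92) = -3/736 + I*sqrt(130)/92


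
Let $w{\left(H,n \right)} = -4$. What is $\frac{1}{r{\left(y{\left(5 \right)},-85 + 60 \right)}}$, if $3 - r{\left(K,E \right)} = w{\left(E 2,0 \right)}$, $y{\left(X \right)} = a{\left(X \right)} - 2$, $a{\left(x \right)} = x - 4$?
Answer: $\frac{1}{7} \approx 0.14286$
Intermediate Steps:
$a{\left(x \right)} = -4 + x$
$y{\left(X \right)} = -6 + X$ ($y{\left(X \right)} = \left(-4 + X\right) - 2 = -6 + X$)
$r{\left(K,E \right)} = 7$ ($r{\left(K,E \right)} = 3 - -4 = 3 + 4 = 7$)
$\frac{1}{r{\left(y{\left(5 \right)},-85 + 60 \right)}} = \frac{1}{7}$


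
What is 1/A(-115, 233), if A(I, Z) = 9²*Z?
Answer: 1/18873 ≈ 5.2986e-5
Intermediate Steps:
A(I, Z) = 81*Z
1/A(-115, 233) = 1/(81*233) = 1/18873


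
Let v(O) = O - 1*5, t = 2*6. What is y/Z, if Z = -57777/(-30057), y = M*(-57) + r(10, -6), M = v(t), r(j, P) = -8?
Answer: -4077733/19259 ≈ -211.73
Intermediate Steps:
t = 12
v(O) = -5 + O (v(O) = O - 5 = -5 + O)
M = 7 (M = -5 + 12 = 7)
y = -407 (y = 7*(-57) - 8 = -399 - 8 = -407)
Z = 19259/10019 (Z = -57777*(-1/30057) = 19259/10019 ≈ 1.9222)
y/Z = -407/19259/10019 = -407*10019/19259 = -4077733/19259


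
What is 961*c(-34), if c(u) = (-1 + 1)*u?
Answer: 0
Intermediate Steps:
c(u) = 0 (c(u) = 0*u = 0)
961*c(-34) = 961*0 = 0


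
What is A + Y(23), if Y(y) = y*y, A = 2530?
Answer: 3059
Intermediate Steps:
Y(y) = y²
A + Y(23) = 2530 + 23² = 2530 + 529 = 3059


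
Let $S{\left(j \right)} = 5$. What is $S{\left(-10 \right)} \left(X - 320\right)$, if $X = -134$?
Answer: $-2270$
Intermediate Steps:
$S{\left(-10 \right)} \left(X - 320\right) = 5 \left(-134 - 320\right) = 5 \left(-454\right) = -2270$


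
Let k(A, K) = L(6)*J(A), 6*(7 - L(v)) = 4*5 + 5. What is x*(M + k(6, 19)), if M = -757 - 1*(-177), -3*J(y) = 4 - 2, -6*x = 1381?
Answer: 7232297/54 ≈ 1.3393e+5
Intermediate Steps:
L(v) = 17/6 (L(v) = 7 - (4*5 + 5)/6 = 7 - (20 + 5)/6 = 7 - ⅙*25 = 7 - 25/6 = 17/6)
x = -1381/6 (x = -⅙*1381 = -1381/6 ≈ -230.17)
J(y) = -⅔ (J(y) = -(4 - 2)/3 = -⅓*2 = -⅔)
k(A, K) = -17/9 (k(A, K) = (17/6)*(-⅔) = -17/9)
M = -580 (M = -757 + 177 = -580)
x*(M + k(6, 19)) = -1381*(-580 - 17/9)/6 = -1381/6*(-5237/9) = 7232297/54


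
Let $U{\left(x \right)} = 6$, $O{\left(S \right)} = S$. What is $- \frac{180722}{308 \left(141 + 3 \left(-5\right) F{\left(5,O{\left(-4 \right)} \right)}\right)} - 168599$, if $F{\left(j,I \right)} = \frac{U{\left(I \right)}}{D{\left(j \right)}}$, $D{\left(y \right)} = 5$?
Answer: $- \frac{3193692619}{18942} \approx -1.686 \cdot 10^{5}$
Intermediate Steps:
$F{\left(j,I \right)} = \frac{6}{5}$
$- \frac{180722}{308 \left(141 + 3 \left(-5\right) F{\left(5,O{\left(-4 \right)} \right)}\right)} - 168599 = - \frac{180722}{308 \left(141 + 3 \left(-5\right) \frac{6}{5}\right)} - 168599 = - \frac{180722}{308 \left(141 - 18\right)} - 168599 = - \frac{180722}{308 \cdot 123} - 168599 = - \frac{180722}{37884} - 168599 = \left(-180722\right) \frac{1}{37884} - 168599 = - \frac{90361}{18942} - 168599 = - \frac{3193692619}{18942}$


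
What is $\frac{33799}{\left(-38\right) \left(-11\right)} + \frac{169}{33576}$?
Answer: $\frac{567452933}{7017384} \approx 80.864$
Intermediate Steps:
$\frac{33799}{\left(-38\right) \left(-11\right)} + \frac{169}{33576} = \frac{33799}{418} + 169 \cdot \frac{1}{33576} = 33799 \cdot \frac{1}{418} + \frac{169}{33576} = \frac{33799}{418} + \frac{169}{33576} = \frac{567452933}{7017384}$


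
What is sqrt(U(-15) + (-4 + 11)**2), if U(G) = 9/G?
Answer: 11*sqrt(10)/5 ≈ 6.9570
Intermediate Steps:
sqrt(U(-15) + (-4 + 11)**2) = sqrt(9/(-15) + (-4 + 11)**2) = sqrt(9*(-1/15) + 7**2) = sqrt(-3/5 + 49) = sqrt(242/5) = 11*sqrt(10)/5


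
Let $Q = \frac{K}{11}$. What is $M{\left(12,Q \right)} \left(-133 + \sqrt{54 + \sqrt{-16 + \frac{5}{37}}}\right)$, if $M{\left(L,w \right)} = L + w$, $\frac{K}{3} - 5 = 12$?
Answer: $- \frac{24339}{11} + \frac{183 \sqrt{73926 + 37 i \sqrt{21719}}}{407} \approx -2090.3 + 4.5056 i$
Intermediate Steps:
$K = 51$ ($K = 15 + 3 \cdot 12 = 15 + 36 = 51$)
$Q = \frac{51}{11} \approx 4.6364$
$M{\left(12,Q \right)} \left(-133 + \sqrt{54 + \sqrt{-16 + \frac{5}{37}}}\right) = \left(12 + \frac{51}{11}\right) \left(-133 + \sqrt{54 + \sqrt{-16 + \frac{5}{37}}}\right) = \frac{183 \left(-133 + \sqrt{54 + \sqrt{-16 + 5 \cdot \frac{1}{37}}}\right)}{11} = \frac{183 \left(-133 + \sqrt{54 + \sqrt{-16 + \frac{5}{37}}}\right)}{11} = \frac{183 \left(-133 + \sqrt{54 + \sqrt{- \frac{587}{37}}}\right)}{11} = \frac{183 \left(-133 + \sqrt{54 + \frac{i \sqrt{21719}}{37}}\right)}{11} = - \frac{24339}{11} + \frac{183 \sqrt{54 + \frac{i \sqrt{21719}}{37}}}{11}$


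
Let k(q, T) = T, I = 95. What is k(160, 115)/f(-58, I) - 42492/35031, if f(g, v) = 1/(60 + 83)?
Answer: 192014101/11677 ≈ 16444.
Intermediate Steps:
f(g, v) = 1/143
k(160, 115)/f(-58, I) - 42492/35031 = 115/(1/143) - 42492/35031 = 115*143 - 42492*1/35031 = 16445 - 14164/11677 = 192014101/11677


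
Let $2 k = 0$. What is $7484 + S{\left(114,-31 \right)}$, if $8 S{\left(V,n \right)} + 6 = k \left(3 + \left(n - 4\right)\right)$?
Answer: $\frac{29933}{4} \approx 7483.3$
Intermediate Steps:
$k = 0$ ($k = \frac{1}{2} \cdot 0 = 0$)
$S{\left(V,n \right)} = - \frac{3}{4}$ ($S{\left(V,n \right)} = - \frac{3}{4} + \frac{0 \left(3 + \left(n - 4\right)\right)}{8} = - \frac{3}{4} + \frac{0 \left(3 + \left(-4 + n\right)\right)}{8} = - \frac{3}{4} + \frac{0 \left(-1 + n\right)}{8} = - \frac{3}{4} + \frac{1}{8} \cdot 0 = - \frac{3}{4} + 0 = - \frac{3}{4}$)
$7484 + S{\left(114,-31 \right)} = 7484 - \frac{3}{4} = \frac{29933}{4}$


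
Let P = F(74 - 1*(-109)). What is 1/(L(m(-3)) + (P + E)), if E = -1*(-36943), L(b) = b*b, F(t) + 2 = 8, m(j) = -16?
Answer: 1/37205 ≈ 2.6878e-5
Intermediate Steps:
F(t) = 6 (F(t) = -2 + 8 = 6)
L(b) = b**2
P = 6
E = 36943
1/(L(m(-3)) + (P + E)) = 1/((-16)**2 + (6 + 36943)) = 1/(256 + 36949) = 1/37205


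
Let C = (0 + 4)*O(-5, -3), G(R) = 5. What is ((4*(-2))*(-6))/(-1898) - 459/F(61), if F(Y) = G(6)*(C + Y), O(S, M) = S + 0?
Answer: -440511/194545 ≈ -2.2643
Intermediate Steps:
O(S, M) = S
C = -20 (C = (0 + 4)*(-5) = 4*(-5) = -20)
F(Y) = -100 + 5*Y (F(Y) = 5*(-20 + Y) = -100 + 5*Y)
((4*(-2))*(-6))/(-1898) - 459/F(61) = ((4*(-2))*(-6))/(-1898) - 459/(-100 + 5*61) = -8*(-6)*(-1/1898) - 459/(-100 + 305) = 48*(-1/1898) - 459/205 = -24/949 - 459*1/205 = -24/949 - 459/205 = -440511/194545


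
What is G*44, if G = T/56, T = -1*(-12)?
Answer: 66/7 ≈ 9.4286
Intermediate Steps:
T = 12
G = 3/14 (G = 12/56 = 12*(1/56) = 3/14 ≈ 0.21429)
G*44 = (3/14)*44 = 66/7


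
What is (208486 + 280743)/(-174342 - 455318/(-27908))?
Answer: -6826701466/2432540609 ≈ -2.8064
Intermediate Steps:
(208486 + 280743)/(-174342 - 455318/(-27908)) = 489229/(-174342 - 455318*(-1/27908)) = 489229/(-174342 + 227659/13954) = 489229/(-2432540609/13954) = 489229*(-13954/2432540609) = -6826701466/2432540609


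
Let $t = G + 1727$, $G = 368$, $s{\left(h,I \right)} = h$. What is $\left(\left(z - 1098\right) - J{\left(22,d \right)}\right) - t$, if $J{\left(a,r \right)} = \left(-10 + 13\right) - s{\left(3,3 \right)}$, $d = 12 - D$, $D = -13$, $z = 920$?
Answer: $-2273$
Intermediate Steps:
$d = 25$ ($d = 12 - -13 = 12 + 13 = 25$)
$J{\left(a,r \right)} = 0$ ($J{\left(a,r \right)} = \left(-10 + 13\right) - 3 = 3 - 3 = 0$)
$t = 2095$ ($t = 368 + 1727 = 2095$)
$\left(\left(z - 1098\right) - J{\left(22,d \right)}\right) - t = \left(\left(920 - 1098\right) - 0\right) - 2095 = \left(\left(920 - 1098\right) + 0\right) - 2095 = \left(-178 + 0\right) - 2095 = -178 - 2095 = -2273$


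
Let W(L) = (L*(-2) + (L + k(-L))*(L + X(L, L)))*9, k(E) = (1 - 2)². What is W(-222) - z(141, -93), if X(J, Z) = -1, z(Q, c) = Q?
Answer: 447402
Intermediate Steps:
k(E) = 1 (k(E) = (-1)² = 1)
W(L) = -18*L + 9*(1 + L)*(-1 + L) (W(L) = (L*(-2) + (L + 1)*(L - 1))*9 = (-2*L + (1 + L)*(-1 + L))*9 = -18*L + 9*(1 + L)*(-1 + L))
W(-222) - z(141, -93) = (-9 - 18*(-222) + 9*(-222)²) - 1*141 = (-9 + 3996 + 9*49284) - 141 = (-9 + 3996 + 443556) - 141 = 447543 - 141 = 447402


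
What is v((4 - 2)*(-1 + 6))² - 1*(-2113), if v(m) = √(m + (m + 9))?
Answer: 2142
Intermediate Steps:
v(m) = √(9 + 2*m) (v(m) = √(m + (9 + m)) = √(9 + 2*m))
v((4 - 2)*(-1 + 6))² - 1*(-2113) = (√(9 + 2*((4 - 2)*(-1 + 6))))² - 1*(-2113) = (√(9 + 2*(2*5)))² + 2113 = (√(9 + 2*10))² + 2113 = (√(9 + 20))² + 2113 = (√29)² + 2113 = 29 + 2113 = 2142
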